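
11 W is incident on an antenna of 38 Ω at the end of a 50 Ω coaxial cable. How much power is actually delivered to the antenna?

Γ = (38 − 50)/(38 + 50) = -0.136
|Γ|² = 0.0186
P_refl = |Γ|²·P_inc = 0.205 W, P_del = (1 − |Γ|²)·P_inc = 10.8 W

P_delivered ≈ 10.8 W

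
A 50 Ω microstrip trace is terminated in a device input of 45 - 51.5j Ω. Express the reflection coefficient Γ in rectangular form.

Γ ≈ 0.186 − j0.441

Γ = (Z_L − Z_0)/(Z_L + Z_0) = (-5 − j51.5)/(95 − j51.5)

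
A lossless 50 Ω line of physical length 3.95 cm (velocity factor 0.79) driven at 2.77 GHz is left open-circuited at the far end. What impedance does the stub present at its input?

Z_in ≈ +j204 Ω

λ = v/f = 0.79·c / 2.77 GHz = 0.0856 m
βl = 2π·l/λ = 2π × 0.462 = 166°
tan(βl) = -0.246
For an open-circuited stub, Z_in = −jZ_0·cot(βl) = −jZ_0/tan(βl)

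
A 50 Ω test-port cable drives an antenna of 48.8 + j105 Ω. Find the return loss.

Γ = (-1.2 + j105)/(98.8 + j105), |Γ| = 0.728
RL = −20·log₁₀|Γ| = −20·log₁₀(0.728)

RL ≈ 2.75 dB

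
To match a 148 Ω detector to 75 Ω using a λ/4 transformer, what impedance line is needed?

Z_qwt ≈ 105 Ω

Z_qwt = √(Z_0·R_L) = √(75 × 148) = √11100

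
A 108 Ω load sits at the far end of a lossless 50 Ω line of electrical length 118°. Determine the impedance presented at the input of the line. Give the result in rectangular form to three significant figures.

Z_in ≈ 28 + j19.7 Ω

tan(βl) = tan(118°) = -1.88
Z_in = Z_0·(Z_L + jZ_0·tanβl)/(Z_0 + jZ_L·tanβl)
     = 50·(108 − j94)/(50 − j203)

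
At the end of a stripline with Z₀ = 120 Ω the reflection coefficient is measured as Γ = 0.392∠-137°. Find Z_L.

Z_L ≈ 58.8 − j37.2 Ω

Z_L = Z_0·(1 + Γ)/(1 − Γ) = 120·(0.713 − j0.267)/(1.29 + j0.267)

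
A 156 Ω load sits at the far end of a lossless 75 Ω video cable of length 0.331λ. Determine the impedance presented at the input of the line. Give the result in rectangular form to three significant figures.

βl = 2π × 0.331 = 119°
tan(βl) = tan(119°) = -1.79
Z_in = Z_0·(Z_L + jZ_0·tanβl)/(Z_0 + jZ_L·tanβl)
     = 75·(156 − j134)/(75 − j280)

Z_in ≈ 44.1 + j30 Ω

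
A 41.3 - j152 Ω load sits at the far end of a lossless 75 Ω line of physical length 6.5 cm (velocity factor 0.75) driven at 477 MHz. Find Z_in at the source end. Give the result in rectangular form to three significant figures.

λ = v/f = 0.75·c / 477 MHz = 0.472 m
βl = 2π·l/λ = 2π × 0.138 = 49.6°
tan(βl) = tan(49.6°) = 1.18
Z_in = Z_0·(Z_L + jZ_0·tanβl)/(Z_0 + jZ_L·tanβl)
     = 75·(41.3 − j63.9)/(254 + j48.5)

Z_in ≈ 8.29 − j20.5 Ω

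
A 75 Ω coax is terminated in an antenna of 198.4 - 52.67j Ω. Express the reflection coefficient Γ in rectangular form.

Γ = (Z_L − Z_0)/(Z_L + Z_0) = (123.4 − j52.67)/(273.4 − j52.67)

Γ ≈ 0.471 − j0.102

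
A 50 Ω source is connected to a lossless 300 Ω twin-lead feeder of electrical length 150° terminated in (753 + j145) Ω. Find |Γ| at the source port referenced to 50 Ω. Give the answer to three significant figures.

|Γ| ≈ 0.839

tan(βl) = -0.577
Z_in = Z_0·(Z_L + jZ_0·tanβl)/(Z_0 + jZ_L·tanβl) = 269 + j282 Ω
Γ_s = (Z_in − Z_s)/(Z_in + Z_s) = (219 + j282)/(319 + j282), |Γ_s| = 0.839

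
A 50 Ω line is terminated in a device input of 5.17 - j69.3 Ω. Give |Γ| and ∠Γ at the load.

Γ = (Z_L − Z_0)/(Z_L + Z_0) = (-44.83 − j69.3)/(55.17 − j69.3)
|Γ| = 82.5/88.6 = 0.932

Γ ≈ 0.932 ∠ -71.4°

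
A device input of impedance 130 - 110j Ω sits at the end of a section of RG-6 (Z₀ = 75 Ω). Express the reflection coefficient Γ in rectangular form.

Γ ≈ 0.432 − j0.305

Γ = (Z_L − Z_0)/(Z_L + Z_0) = (55 − j110)/(205 − j110)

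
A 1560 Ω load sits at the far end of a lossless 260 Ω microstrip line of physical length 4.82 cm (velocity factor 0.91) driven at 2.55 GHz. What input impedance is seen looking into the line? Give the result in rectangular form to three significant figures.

Z_in ≈ 362 + j618 Ω

λ = v/f = 0.91·c / 2.55 GHz = 0.107 m
βl = 2π·l/λ = 2π × 0.45 = 162°
tan(βl) = tan(162°) = -0.323
Z_in = Z_0·(Z_L + jZ_0·tanβl)/(Z_0 + jZ_L·tanβl)
     = 260·(1560 − j84.1)/(260 − j504)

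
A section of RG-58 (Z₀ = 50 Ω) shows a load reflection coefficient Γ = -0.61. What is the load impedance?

Z_L = Z_0·(1 + Γ)/(1 − Γ) = 50·(0.39)/(1.61)

Z_L ≈ 12.1 Ω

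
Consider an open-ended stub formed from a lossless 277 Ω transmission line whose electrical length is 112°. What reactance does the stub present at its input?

tan(βl) = -2.48
For an open-ended stub, Z_in = −jZ_0·cot(βl) = −jZ_0/tan(βl)

X_in ≈ 112 Ω (inductive)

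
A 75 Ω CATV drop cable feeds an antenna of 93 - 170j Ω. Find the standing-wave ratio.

VSWR ≈ 6.02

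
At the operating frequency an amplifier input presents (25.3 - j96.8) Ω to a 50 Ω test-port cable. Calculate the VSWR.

VSWR ≈ 9.79

Γ = (Z_L − Z_0)/(Z_L + Z_0) = (-24.7 − j96.8)/(75.3 − j96.8)
|Γ| = 99.9/123 = 0.815
VSWR = (1 + |Γ|)/(1 − |Γ|) = 1.81/0.185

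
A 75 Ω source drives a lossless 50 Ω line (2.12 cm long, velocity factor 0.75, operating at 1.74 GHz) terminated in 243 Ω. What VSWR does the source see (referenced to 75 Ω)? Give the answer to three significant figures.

VSWR ≈ 6.24

λ = v/f = 0.75·c / 1.74 GHz = 0.129 m
βl = 2π·l/λ = 2π × 0.164 = 59°
tan(βl) = 1.67
Z_in = Z_0·(Z_L + jZ_0·tanβl)/(Z_0 + jZ_L·tanβl) = 13.8 − j28.3 Ω
Γ_s = (Z_in − Z_s)/(Z_in + Z_s) = (-61.2 − j28.3)/(88.8 − j28.3), |Γ_s| = 0.724
VSWR = (1 + |Γ_s|)/(1 − |Γ_s|)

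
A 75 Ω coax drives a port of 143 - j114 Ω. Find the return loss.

Γ = (68 − j114)/(218 − j114), |Γ| = 0.54
RL = −20·log₁₀|Γ| = −20·log₁₀(0.54)

RL ≈ 5.36 dB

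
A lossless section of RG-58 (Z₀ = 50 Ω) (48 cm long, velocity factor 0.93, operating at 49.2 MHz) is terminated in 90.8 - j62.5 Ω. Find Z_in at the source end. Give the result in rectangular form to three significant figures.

Z_in ≈ 29.4 − j37.2 Ω

λ = v/f = 0.93·c / 49.2 MHz = 5.67 m
βl = 2π·l/λ = 2π × 0.0846 = 30.5°
tan(βl) = tan(30.5°) = 0.588
Z_in = Z_0·(Z_L + jZ_0·tanβl)/(Z_0 + jZ_L·tanβl)
     = 50·(90.8 − j33.1)/(86.8 + j53.4)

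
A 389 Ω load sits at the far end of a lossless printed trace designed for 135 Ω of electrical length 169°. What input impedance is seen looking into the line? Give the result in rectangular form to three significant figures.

Z_in ≈ 307 + j146 Ω

tan(βl) = tan(169°) = -0.194
Z_in = Z_0·(Z_L + jZ_0·tanβl)/(Z_0 + jZ_L·tanβl)
     = 135·(389 − j26.2)/(135 − j75.6)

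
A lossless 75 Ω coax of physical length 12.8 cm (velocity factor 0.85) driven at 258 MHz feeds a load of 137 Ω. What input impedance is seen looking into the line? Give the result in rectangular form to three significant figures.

Z_in ≈ 61.3 − j39.2 Ω

λ = v/f = 0.85·c / 258 MHz = 0.988 m
βl = 2π·l/λ = 2π × 0.13 = 46.6°
tan(βl) = tan(46.6°) = 1.06
Z_in = Z_0·(Z_L + jZ_0·tanβl)/(Z_0 + jZ_L·tanβl)
     = 75·(137 + j79.4)/(75 + j145)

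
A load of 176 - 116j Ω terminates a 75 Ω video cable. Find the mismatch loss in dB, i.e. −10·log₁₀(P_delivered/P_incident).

Γ = (101 − j116)/(251 − j116), |Γ| = 0.556
|Γ|² = 0.309, so P_del/P_inc = 1 − |Γ|² = 0.691
ML = −10·log₁₀(1 − |Γ|²)

mismatch loss ≈ 1.61 dB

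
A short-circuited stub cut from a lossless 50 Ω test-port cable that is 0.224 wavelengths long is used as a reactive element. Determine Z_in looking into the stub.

Z_in ≈ +j303 Ω

βl = 2π × 0.224 = 80.6°
tan(βl) = 6.07
For a short-circuited stub, Z_in = jZ_0·tan(βl)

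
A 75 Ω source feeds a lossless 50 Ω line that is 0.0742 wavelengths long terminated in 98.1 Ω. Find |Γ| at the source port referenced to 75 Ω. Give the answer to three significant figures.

βl = 2π × 0.0742 = 26.7°
tan(βl) = 0.503
Z_in = Z_0·(Z_L + jZ_0·tanβl)/(Z_0 + jZ_L·tanβl) = 62.3 − j36.3 Ω
Γ_s = (Z_in − Z_s)/(Z_in + Z_s) = (-12.7 − j36.3)/(137 − j36.3), |Γ_s| = 0.271

|Γ| ≈ 0.271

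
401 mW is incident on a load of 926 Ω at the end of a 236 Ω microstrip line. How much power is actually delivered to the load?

P_delivered ≈ 260 mW

Γ = (926 − 236)/(926 + 236) = 0.594
|Γ|² = 0.353
P_refl = |Γ|²·P_inc = 141 mW, P_del = (1 − |Γ|²)·P_inc = 260 mW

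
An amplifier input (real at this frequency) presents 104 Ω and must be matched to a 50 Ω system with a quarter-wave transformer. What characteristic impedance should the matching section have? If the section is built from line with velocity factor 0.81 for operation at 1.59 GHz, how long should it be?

Z_qwt ≈ 72.1 Ω; length ≈ 3.82 cm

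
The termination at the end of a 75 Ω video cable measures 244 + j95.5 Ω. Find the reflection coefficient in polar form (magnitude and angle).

Γ = (Z_L − Z_0)/(Z_L + Z_0) = (169 + j95.5)/(319 + j95.5)
|Γ| = 194/333 = 0.583

Γ ≈ 0.583 ∠ 12.8°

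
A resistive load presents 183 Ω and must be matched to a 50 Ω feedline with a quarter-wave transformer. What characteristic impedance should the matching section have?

Z_qwt = √(Z_0·R_L) = √(50 × 183) = √9150

Z_qwt ≈ 95.7 Ω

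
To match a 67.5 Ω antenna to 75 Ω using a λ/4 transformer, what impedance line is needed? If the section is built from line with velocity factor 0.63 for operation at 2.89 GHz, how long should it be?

Z_qwt = √(Z_0·R_L) = √(75 × 67.5) = √5062
λ = 0.63·c/f = 0.0654 m, so l = λ/4 = 0.0163 m

Z_qwt ≈ 71.2 Ω; length ≈ 1.63 cm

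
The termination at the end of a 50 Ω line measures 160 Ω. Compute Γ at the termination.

Γ = (Z_L − Z_0)/(Z_L + Z_0) = (160 − 50)/(160 + 50) = 110/210

Γ = 0.524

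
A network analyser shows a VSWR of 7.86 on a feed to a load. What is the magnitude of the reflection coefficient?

|Γ| = (S − 1)/(S + 1) = (7.86 − 1)/(7.86 + 1) = 6.86/8.86

|Γ| ≈ 0.774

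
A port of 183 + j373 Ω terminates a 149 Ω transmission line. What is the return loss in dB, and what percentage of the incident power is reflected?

Γ = (34 + j373)/(332 + j373), |Γ| = 0.75
RL = −20·log₁₀(0.75) = 2.5 dB
P_refl/P_inc = |Γ|² = 0.563

RL ≈ 2.5 dB; 56.3% of incident power reflected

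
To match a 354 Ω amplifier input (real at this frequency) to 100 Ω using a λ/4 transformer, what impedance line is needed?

Z_qwt ≈ 188 Ω

Z_qwt = √(Z_0·R_L) = √(100 × 354) = √35400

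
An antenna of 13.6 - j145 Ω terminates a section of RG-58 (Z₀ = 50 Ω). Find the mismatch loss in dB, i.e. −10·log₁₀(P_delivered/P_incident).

mismatch loss ≈ 9.65 dB

Γ = (-36.4 − j145)/(63.6 − j145), |Γ| = 0.944
|Γ|² = 0.892, so P_del/P_inc = 1 − |Γ|² = 0.108
ML = −10·log₁₀(1 − |Γ|²)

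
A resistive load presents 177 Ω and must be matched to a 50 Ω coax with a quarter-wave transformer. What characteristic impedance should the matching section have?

Z_qwt = √(Z_0·R_L) = √(50 × 177) = √8850

Z_qwt ≈ 94.1 Ω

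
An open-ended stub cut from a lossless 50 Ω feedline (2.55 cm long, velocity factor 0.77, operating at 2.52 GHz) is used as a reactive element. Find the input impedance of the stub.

Z_in ≈ +j8.95 Ω

λ = v/f = 0.77·c / 2.52 GHz = 0.0917 m
βl = 2π·l/λ = 2π × 0.278 = 100°
tan(βl) = -5.59
For an open-ended stub, Z_in = −jZ_0·cot(βl) = −jZ_0/tan(βl)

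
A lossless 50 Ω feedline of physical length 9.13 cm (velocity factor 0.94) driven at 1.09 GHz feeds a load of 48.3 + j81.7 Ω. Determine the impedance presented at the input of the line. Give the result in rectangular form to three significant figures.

Z_in ≈ 11.4 + j9.5 Ω

λ = v/f = 0.94·c / 1.09 GHz = 0.259 m
βl = 2π·l/λ = 2π × 0.353 = 127°
tan(βl) = tan(127°) = -1.32
Z_in = Z_0·(Z_L + jZ_0·tanβl)/(Z_0 + jZ_L·tanβl)
     = 50·(48.3 + j15.5)/(158 − j64)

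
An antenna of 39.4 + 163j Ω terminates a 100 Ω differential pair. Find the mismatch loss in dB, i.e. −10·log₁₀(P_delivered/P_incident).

mismatch loss ≈ 4.65 dB

Γ = (-60.6 + j163)/(139.4 + j163), |Γ| = 0.811
|Γ|² = 0.657, so P_del/P_inc = 1 − |Γ|² = 0.343
ML = −10·log₁₀(1 − |Γ|²)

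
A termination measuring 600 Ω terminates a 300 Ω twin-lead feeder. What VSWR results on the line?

VSWR ≈ 2

For a purely resistive load, VSWR = R_L/Z_0 or Z_0/R_L (whichever > 1) = 600/300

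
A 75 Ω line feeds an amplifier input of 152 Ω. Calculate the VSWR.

For a purely resistive load, VSWR = R_L/Z_0 or Z_0/R_L (whichever > 1) = 152/75

VSWR ≈ 2.03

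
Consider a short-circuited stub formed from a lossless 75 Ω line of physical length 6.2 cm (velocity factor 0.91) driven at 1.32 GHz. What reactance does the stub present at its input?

X_in ≈ -232 Ω (capacitive)

λ = v/f = 0.91·c / 1.32 GHz = 0.207 m
βl = 2π·l/λ = 2π × 0.3 = 108°
tan(βl) = -3.09
For a short-circuited stub, Z_in = jZ_0·tan(βl)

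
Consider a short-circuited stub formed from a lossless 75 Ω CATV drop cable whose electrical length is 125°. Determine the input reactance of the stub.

X_in ≈ -107 Ω (capacitive)

tan(βl) = -1.43
For a short-circuited stub, Z_in = jZ_0·tan(βl)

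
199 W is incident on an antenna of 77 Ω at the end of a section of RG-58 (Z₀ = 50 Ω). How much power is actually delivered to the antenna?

Γ = (77 − 50)/(77 + 50) = 0.213
|Γ|² = 0.0452
P_refl = |Γ|²·P_inc = 8.99 W, P_del = (1 − |Γ|²)·P_inc = 190 W

P_delivered ≈ 190 W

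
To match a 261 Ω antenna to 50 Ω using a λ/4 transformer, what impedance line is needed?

Z_qwt = √(Z_0·R_L) = √(50 × 261) = √13050

Z_qwt ≈ 114 Ω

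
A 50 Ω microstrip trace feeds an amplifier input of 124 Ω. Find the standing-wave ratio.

VSWR ≈ 2.48

Γ = (124 − 50)/(124 + 50) = 0.425
VSWR = (1 + 0.425)/(1 − 0.425)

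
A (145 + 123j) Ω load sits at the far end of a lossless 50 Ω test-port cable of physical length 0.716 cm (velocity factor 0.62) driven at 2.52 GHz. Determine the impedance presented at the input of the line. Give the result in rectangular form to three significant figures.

Z_in ≈ 46.7 − j88.2 Ω

λ = v/f = 0.62·c / 2.52 GHz = 0.0738 m
βl = 2π·l/λ = 2π × 0.097 = 34.9°
tan(βl) = tan(34.9°) = 0.698
Z_in = Z_0·(Z_L + jZ_0·tanβl)/(Z_0 + jZ_L·tanβl)
     = 50·(145 + j158)/(-35.9 + j101)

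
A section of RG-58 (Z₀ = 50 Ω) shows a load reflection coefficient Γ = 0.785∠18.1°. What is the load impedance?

Z_L ≈ 155 + j197 Ω

Z_L = Z_0·(1 + Γ)/(1 − Γ) = 50·(1.75 + j0.244)/(0.254 − j0.244)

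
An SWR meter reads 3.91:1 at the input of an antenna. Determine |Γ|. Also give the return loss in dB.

|Γ| ≈ 0.593; return loss ≈ 4.54 dB

|Γ| = (S − 1)/(S + 1) = (3.91 − 1)/(3.91 + 1) = 2.91/4.91
RL = −20·log₁₀|Γ| = −20·log₁₀(0.593)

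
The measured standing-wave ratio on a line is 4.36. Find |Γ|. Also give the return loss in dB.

|Γ| = (S − 1)/(S + 1) = (4.36 − 1)/(4.36 + 1) = 3.36/5.36
RL = −20·log₁₀|Γ| = −20·log₁₀(0.627)

|Γ| ≈ 0.627; return loss ≈ 4.06 dB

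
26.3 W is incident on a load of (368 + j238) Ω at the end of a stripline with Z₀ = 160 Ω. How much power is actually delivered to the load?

P_delivered ≈ 18.5 W

|Γ| = |(208 + j238)/(528 + j238)| = 0.546
|Γ|² = 0.298
P_refl = |Γ|²·P_inc = 7.83 W, P_del = (1 − |Γ|²)·P_inc = 18.5 W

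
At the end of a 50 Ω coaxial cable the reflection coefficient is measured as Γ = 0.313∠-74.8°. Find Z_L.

Z_L ≈ 48.3 − j32.3 Ω

Z_L = Z_0·(1 + Γ)/(1 − Γ) = 50·(1.08 − j0.302)/(0.918 + j0.302)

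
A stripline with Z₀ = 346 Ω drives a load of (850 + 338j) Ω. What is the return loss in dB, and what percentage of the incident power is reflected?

RL ≈ 6.23 dB; 23.8% of incident power reflected

Γ = (504 + j338)/(1196 + j338), |Γ| = 0.488
RL = −20·log₁₀(0.488) = 6.23 dB
P_refl/P_inc = |Γ|² = 0.238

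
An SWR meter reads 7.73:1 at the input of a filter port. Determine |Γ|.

|Γ| ≈ 0.771

|Γ| = (S − 1)/(S + 1) = (7.73 − 1)/(7.73 + 1) = 6.73/8.73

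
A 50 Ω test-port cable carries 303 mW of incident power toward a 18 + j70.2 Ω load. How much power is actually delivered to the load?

|Γ| = |(-32 + j70.2)/(68 + j70.2)| = 0.789
|Γ|² = 0.623
P_refl = |Γ|²·P_inc = 189 mW, P_del = (1 − |Γ|²)·P_inc = 114 mW

P_delivered ≈ 114 mW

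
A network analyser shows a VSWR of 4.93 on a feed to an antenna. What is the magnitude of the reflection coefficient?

|Γ| ≈ 0.663

|Γ| = (S − 1)/(S + 1) = (4.93 − 1)/(4.93 + 1) = 3.93/5.93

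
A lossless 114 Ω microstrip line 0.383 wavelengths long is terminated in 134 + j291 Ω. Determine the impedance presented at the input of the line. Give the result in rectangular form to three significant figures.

Z_in ≈ 20.2 + j63.3 Ω

βl = 2π × 0.383 = 138°
tan(βl) = tan(138°) = -0.904
Z_in = Z_0·(Z_L + jZ_0·tanβl)/(Z_0 + jZ_L·tanβl)
     = 114·(134 + j188)/(377 − j121)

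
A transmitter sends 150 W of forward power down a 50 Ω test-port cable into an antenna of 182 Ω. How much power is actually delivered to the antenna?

P_delivered ≈ 101 W

Γ = (182 − 50)/(182 + 50) = 0.569
|Γ|² = 0.324
P_refl = |Γ|²·P_inc = 48.6 W, P_del = (1 − |Γ|²)·P_inc = 101 W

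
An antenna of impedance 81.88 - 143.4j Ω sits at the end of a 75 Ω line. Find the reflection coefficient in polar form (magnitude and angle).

Γ = (Z_L − Z_0)/(Z_L + Z_0) = (6.88 − j143.4)/(156.9 − j143.4)
|Γ| = 144/213 = 0.675

Γ ≈ 0.675 ∠ -44.8°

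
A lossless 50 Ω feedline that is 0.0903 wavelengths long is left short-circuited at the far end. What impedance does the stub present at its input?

Z_in ≈ +j31.9 Ω

βl = 2π × 0.0903 = 32.5°
tan(βl) = 0.637
For a short-circuited stub, Z_in = jZ_0·tan(βl)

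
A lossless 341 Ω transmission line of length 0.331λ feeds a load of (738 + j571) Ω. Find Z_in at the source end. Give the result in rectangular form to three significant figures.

Z_in ≈ 100 + j87 Ω

βl = 2π × 0.331 = 119°
tan(βl) = tan(119°) = -1.79
Z_in = Z_0·(Z_L + jZ_0·tanβl)/(Z_0 + jZ_L·tanβl)
     = 341·(738 − j40.1)/(1360 − j1320)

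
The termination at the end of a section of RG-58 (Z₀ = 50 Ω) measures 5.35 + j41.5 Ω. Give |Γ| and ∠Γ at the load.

Γ ≈ 0.881 ∠ 100°

Γ = (Z_L − Z_0)/(Z_L + Z_0) = (-44.65 + j41.5)/(55.35 + j41.5)
|Γ| = 61/69.2 = 0.881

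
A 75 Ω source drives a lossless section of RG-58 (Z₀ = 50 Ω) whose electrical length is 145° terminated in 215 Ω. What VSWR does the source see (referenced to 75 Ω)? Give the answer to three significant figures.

tan(βl) = -0.7
Z_in = Z_0·(Z_L + jZ_0·tanβl)/(Z_0 + jZ_L·tanβl) = 31.8 + j60.8 Ω
Γ_s = (Z_in − Z_s)/(Z_in + Z_s) = (-43.2 + j60.8)/(107 + j60.8), |Γ_s| = 0.607
VSWR = (1 + |Γ_s|)/(1 − |Γ_s|)

VSWR ≈ 4.09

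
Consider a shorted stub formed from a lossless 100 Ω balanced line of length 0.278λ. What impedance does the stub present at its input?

βl = 2π × 0.278 = 100°
tan(βl) = -5.63
For a shorted stub, Z_in = jZ_0·tan(βl)

Z_in ≈ −j563 Ω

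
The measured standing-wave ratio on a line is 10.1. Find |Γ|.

|Γ| ≈ 0.82

|Γ| = (S − 1)/(S + 1) = (10.1 − 1)/(10.1 + 1) = 9.1/11.1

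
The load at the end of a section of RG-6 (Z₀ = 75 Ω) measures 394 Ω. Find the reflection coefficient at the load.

Γ = 0.68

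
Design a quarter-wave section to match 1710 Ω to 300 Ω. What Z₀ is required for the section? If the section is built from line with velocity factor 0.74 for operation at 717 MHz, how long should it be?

Z_qwt = √(Z_0·R_L) = √(300 × 1710) = √513000
λ = 0.74·c/f = 0.31 m, so l = λ/4 = 0.0774 m

Z_qwt ≈ 716 Ω; length ≈ 7.74 cm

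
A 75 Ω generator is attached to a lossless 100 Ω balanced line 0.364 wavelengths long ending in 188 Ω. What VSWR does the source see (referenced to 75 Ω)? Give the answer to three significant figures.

VSWR ≈ 1.94

βl = 2π × 0.364 = 131°
tan(βl) = -1.15
Z_in = Z_0·(Z_L + jZ_0·tanβl)/(Z_0 + jZ_L·tanβl) = 77 + j51.4 Ω
Γ_s = (Z_in − Z_s)/(Z_in + Z_s) = (1.99 + j51.4)/(152 + j51.4), |Γ_s| = 0.321
VSWR = (1 + |Γ_s|)/(1 − |Γ_s|)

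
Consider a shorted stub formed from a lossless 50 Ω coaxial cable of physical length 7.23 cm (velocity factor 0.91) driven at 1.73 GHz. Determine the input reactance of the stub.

λ = v/f = 0.91·c / 1.73 GHz = 0.158 m
βl = 2π·l/λ = 2π × 0.458 = 165°
tan(βl) = -0.269
For a shorted stub, Z_in = jZ_0·tan(βl)

X_in ≈ -13.5 Ω (capacitive)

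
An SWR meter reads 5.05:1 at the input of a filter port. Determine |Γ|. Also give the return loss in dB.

|Γ| ≈ 0.669; return loss ≈ 3.49 dB

|Γ| = (S − 1)/(S + 1) = (5.05 − 1)/(5.05 + 1) = 4.05/6.05
RL = −20·log₁₀|Γ| = −20·log₁₀(0.669)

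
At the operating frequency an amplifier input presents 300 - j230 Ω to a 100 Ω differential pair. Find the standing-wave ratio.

VSWR ≈ 4.89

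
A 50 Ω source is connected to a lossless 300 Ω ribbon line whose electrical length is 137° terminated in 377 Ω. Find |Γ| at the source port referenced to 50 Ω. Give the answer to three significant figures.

tan(βl) = -0.933
Z_in = Z_0·(Z_L + jZ_0·tanβl)/(Z_0 + jZ_L·tanβl) = 297 + j68.3 Ω
Γ_s = (Z_in − Z_s)/(Z_in + Z_s) = (247 + j68.3)/(347 + j68.3), |Γ_s| = 0.725

|Γ| ≈ 0.725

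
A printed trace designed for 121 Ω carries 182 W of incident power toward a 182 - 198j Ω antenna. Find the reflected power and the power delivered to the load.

|Γ| = |(61 − j198)/(303 − j198)| = 0.572
|Γ|² = 0.328
P_refl = |Γ|²·P_inc = 59.6 W, P_del = (1 − |Γ|²)·P_inc = 122 W

P_reflected ≈ 59.6 W; P_delivered ≈ 122 W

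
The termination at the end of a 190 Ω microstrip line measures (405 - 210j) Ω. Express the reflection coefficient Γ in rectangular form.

Γ = (Z_L − Z_0)/(Z_L + Z_0) = (215 − j210)/(595 − j210)

Γ ≈ 0.432 − j0.2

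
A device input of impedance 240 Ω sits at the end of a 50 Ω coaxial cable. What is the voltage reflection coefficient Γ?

Γ = 0.655

Γ = (Z_L − Z_0)/(Z_L + Z_0) = (240 − 50)/(240 + 50) = 190/290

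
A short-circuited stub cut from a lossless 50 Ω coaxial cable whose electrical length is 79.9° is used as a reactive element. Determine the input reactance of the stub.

X_in ≈ 281 Ω (inductive)

tan(βl) = 5.61
For a short-circuited stub, Z_in = jZ_0·tan(βl)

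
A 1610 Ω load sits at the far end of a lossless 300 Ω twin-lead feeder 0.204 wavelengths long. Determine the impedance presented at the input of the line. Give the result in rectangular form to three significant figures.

Z_in ≈ 60.7 − j85.8 Ω

βl = 2π × 0.204 = 73.4°
tan(βl) = tan(73.4°) = 3.36
Z_in = Z_0·(Z_L + jZ_0·tanβl)/(Z_0 + jZ_L·tanβl)
     = 300·(1610 + j1010)/(300 + j5410)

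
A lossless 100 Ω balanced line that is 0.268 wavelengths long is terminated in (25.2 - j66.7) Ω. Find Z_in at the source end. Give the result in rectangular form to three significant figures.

Z_in ≈ 69 + j163 Ω

βl = 2π × 0.268 = 96.5°
tan(βl) = tan(96.5°) = -8.8
Z_in = Z_0·(Z_L + jZ_0·tanβl)/(Z_0 + jZ_L·tanβl)
     = 100·(25.2 − j947)/(-487 − j222)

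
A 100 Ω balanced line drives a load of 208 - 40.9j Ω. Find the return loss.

Γ = (108 − j40.9)/(308 − j40.9), |Γ| = 0.372
RL = −20·log₁₀|Γ| = −20·log₁₀(0.372)

RL ≈ 8.6 dB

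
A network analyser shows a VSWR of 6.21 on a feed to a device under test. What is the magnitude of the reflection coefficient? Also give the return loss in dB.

|Γ| ≈ 0.723; return loss ≈ 2.82 dB

|Γ| = (S − 1)/(S + 1) = (6.21 − 1)/(6.21 + 1) = 5.21/7.21
RL = −20·log₁₀|Γ| = −20·log₁₀(0.723)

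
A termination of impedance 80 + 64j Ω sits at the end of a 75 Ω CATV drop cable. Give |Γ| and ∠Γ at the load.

Γ = (Z_L − Z_0)/(Z_L + Z_0) = (5 + j64)/(155 + j64)
|Γ| = 64.2/168 = 0.383

Γ ≈ 0.383 ∠ 63.1°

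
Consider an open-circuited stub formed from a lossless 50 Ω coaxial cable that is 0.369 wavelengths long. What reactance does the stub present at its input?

βl = 2π × 0.369 = 133°
tan(βl) = -1.08
For an open-circuited stub, Z_in = −jZ_0·cot(βl) = −jZ_0/tan(βl)

X_in ≈ 46.4 Ω (inductive)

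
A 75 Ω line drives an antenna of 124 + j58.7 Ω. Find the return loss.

Γ = (49 + j58.7)/(199 + j58.7), |Γ| = 0.369
RL = −20·log₁₀|Γ| = −20·log₁₀(0.369)

RL ≈ 8.67 dB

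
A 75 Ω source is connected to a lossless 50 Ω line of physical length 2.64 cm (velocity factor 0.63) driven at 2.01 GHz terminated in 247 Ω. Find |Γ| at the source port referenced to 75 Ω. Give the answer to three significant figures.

λ = v/f = 0.63·c / 2.01 GHz = 0.094 m
βl = 2π·l/λ = 2π × 0.281 = 101°
tan(βl) = -5.11
Z_in = Z_0·(Z_L + jZ_0·tanβl)/(Z_0 + jZ_L·tanβl) = 10.5 + j9.37 Ω
Γ_s = (Z_in − Z_s)/(Z_in + Z_s) = (-64.5 + j9.37)/(85.5 + j9.37), |Γ_s| = 0.758

|Γ| ≈ 0.758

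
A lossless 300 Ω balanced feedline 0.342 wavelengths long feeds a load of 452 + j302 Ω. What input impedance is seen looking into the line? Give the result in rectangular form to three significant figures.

Z_in ≈ 128 + j54.4 Ω

βl = 2π × 0.342 = 123°
tan(βl) = tan(123°) = -1.53
Z_in = Z_0·(Z_L + jZ_0·tanβl)/(Z_0 + jZ_L·tanβl)
     = 300·(452 − j158)/(763 − j693)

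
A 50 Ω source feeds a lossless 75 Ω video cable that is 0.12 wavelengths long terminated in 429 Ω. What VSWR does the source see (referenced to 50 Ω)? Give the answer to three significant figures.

VSWR ≈ 6.37

βl = 2π × 0.12 = 43.2°
tan(βl) = 0.939
Z_in = Z_0·(Z_L + jZ_0·tanβl)/(Z_0 + jZ_L·tanβl) = 27 − j74.8 Ω
Γ_s = (Z_in − Z_s)/(Z_in + Z_s) = (-23 − j74.8)/(77 − j74.8), |Γ_s| = 0.729
VSWR = (1 + |Γ_s|)/(1 − |Γ_s|)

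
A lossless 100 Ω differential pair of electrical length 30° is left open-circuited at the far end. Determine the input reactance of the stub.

tan(βl) = 0.577
For an open-circuited stub, Z_in = −jZ_0·cot(βl) = −jZ_0/tan(βl)

X_in ≈ -173 Ω (capacitive)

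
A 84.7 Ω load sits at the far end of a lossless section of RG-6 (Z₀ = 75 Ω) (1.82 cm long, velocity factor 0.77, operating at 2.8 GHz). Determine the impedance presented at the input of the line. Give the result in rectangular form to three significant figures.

Z_in ≈ 66.9 − j2.94 Ω

λ = v/f = 0.77·c / 2.8 GHz = 0.0825 m
βl = 2π·l/λ = 2π × 0.221 = 79.4°
tan(βl) = tan(79.4°) = 5.35
Z_in = Z_0·(Z_L + jZ_0·tanβl)/(Z_0 + jZ_L·tanβl)
     = 75·(84.7 + j401)/(75 + j453)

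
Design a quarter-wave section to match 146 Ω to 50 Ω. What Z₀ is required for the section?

Z_qwt = √(Z_0·R_L) = √(50 × 146) = √7300

Z_qwt ≈ 85.4 Ω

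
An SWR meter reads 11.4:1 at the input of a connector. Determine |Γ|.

|Γ| = (S − 1)/(S + 1) = (11.4 − 1)/(11.4 + 1) = 10.4/12.4

|Γ| ≈ 0.839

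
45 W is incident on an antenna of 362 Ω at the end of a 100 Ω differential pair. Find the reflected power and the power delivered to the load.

P_reflected ≈ 14.5 W; P_delivered ≈ 30.5 W

Γ = (362 − 100)/(362 + 100) = 0.567
|Γ|² = 0.322
P_refl = |Γ|²·P_inc = 14.5 W, P_del = (1 − |Γ|²)·P_inc = 30.5 W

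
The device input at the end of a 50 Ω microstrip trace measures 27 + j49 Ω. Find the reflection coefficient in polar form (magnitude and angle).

Γ ≈ 0.593 ∠ 82.7°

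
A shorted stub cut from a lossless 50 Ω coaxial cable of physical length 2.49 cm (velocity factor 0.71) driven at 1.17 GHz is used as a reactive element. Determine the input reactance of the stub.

λ = v/f = 0.71·c / 1.17 GHz = 0.182 m
βl = 2π·l/λ = 2π × 0.137 = 49.2°
tan(βl) = 1.16
For a shorted stub, Z_in = jZ_0·tan(βl)

X_in ≈ 58 Ω (inductive)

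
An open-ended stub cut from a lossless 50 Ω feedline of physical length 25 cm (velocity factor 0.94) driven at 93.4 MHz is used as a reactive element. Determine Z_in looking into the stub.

Z_in ≈ −j87.3 Ω

λ = v/f = 0.94·c / 93.4 MHz = 3.02 m
βl = 2π·l/λ = 2π × 0.0828 = 29.8°
tan(βl) = 0.573
For an open-ended stub, Z_in = −jZ_0·cot(βl) = −jZ_0/tan(βl)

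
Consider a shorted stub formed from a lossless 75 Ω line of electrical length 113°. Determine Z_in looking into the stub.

tan(βl) = -2.36
For a shorted stub, Z_in = jZ_0·tan(βl)

Z_in ≈ −j177 Ω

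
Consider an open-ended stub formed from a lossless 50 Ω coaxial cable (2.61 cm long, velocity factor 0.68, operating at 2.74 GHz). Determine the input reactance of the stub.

λ = v/f = 0.68·c / 2.74 GHz = 0.0745 m
βl = 2π·l/λ = 2π × 0.351 = 126°
tan(βl) = -1.37
For an open-ended stub, Z_in = −jZ_0·cot(βl) = −jZ_0/tan(βl)

X_in ≈ 36.6 Ω (inductive)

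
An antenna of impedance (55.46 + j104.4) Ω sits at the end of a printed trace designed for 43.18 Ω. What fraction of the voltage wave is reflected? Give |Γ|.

Γ = (Z_L − Z_0)/(Z_L + Z_0) = (12.28 + j104.4)/(98.64 + j104.4)
|Γ| = 105/144

|Γ| ≈ 0.732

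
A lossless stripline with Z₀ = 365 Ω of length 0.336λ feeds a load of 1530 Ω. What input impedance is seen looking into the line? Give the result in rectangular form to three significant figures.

βl = 2π × 0.336 = 121°
tan(βl) = tan(121°) = -1.67
Z_in = Z_0·(Z_L + jZ_0·tanβl)/(Z_0 + jZ_L·tanβl)
     = 365·(1530 − j608)/(365 − j2550)

Z_in ≈ 116 + j202 Ω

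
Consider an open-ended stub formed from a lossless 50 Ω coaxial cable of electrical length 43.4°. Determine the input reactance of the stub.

tan(βl) = 0.946
For an open-ended stub, Z_in = −jZ_0·cot(βl) = −jZ_0/tan(βl)

X_in ≈ -52.9 Ω (capacitive)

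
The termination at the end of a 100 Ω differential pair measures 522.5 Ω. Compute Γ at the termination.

Γ = 0.679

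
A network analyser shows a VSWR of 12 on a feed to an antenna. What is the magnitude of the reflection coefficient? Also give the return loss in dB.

|Γ| ≈ 0.846; return loss ≈ 1.45 dB

|Γ| = (S − 1)/(S + 1) = (12 − 1)/(12 + 1) = 11/13
RL = −20·log₁₀|Γ| = −20·log₁₀(0.846)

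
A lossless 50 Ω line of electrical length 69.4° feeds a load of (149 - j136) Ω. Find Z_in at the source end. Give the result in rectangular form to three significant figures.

tan(βl) = tan(69.4°) = 2.66
Z_in = Z_0·(Z_L + jZ_0·tanβl)/(Z_0 + jZ_L·tanβl)
     = 50·(149 − j2.98)/(412 + j396)

Z_in ≈ 9.21 − j9.23 Ω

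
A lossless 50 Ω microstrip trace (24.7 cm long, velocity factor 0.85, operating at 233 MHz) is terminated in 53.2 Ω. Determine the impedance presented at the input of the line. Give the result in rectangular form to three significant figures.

Z_in ≈ 47.1 − j0.88 Ω

λ = v/f = 0.85·c / 233 MHz = 1.09 m
βl = 2π·l/λ = 2π × 0.226 = 81.2°
tan(βl) = tan(81.2°) = 6.5
Z_in = Z_0·(Z_L + jZ_0·tanβl)/(Z_0 + jZ_L·tanβl)
     = 50·(53.2 + j325)/(50 + j346)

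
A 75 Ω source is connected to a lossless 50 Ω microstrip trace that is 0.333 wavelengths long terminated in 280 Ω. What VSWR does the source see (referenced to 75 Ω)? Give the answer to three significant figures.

βl = 2π × 0.333 = 120°
tan(βl) = -1.74
Z_in = Z_0·(Z_L + jZ_0·tanβl)/(Z_0 + jZ_L·tanβl) = 11.8 + j27.5 Ω
Γ_s = (Z_in − Z_s)/(Z_in + Z_s) = (-63.2 + j27.5)/(86.8 + j27.5), |Γ_s| = 0.758
VSWR = (1 + |Γ_s|)/(1 − |Γ_s|)

VSWR ≈ 7.26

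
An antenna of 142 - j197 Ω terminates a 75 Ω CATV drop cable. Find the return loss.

Γ = (67 − j197)/(217 − j197), |Γ| = 0.71
RL = −20·log₁₀|Γ| = −20·log₁₀(0.71)

RL ≈ 2.98 dB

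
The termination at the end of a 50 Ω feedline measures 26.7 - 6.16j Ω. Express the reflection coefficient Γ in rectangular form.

Γ = (Z_L − Z_0)/(Z_L + Z_0) = (-23.3 − j6.16)/(76.7 − j6.16)

Γ ≈ -0.295 − j0.104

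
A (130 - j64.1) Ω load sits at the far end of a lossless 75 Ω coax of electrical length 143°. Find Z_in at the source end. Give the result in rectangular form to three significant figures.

tan(βl) = tan(143°) = -0.754
Z_in = Z_0·(Z_L + jZ_0·tanβl)/(Z_0 + jZ_L·tanβl)
     = 75·(130 − j121)/(26.7 − j98)

Z_in ≈ 111 + j69.2 Ω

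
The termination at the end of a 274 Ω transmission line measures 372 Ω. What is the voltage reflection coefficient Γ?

Γ = (Z_L − Z_0)/(Z_L + Z_0) = (372 − 274)/(372 + 274) = 98/646

Γ = 0.152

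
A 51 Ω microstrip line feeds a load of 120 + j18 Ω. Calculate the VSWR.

Γ = (Z_L − Z_0)/(Z_L + Z_0) = (69 + j18)/(171 + j18)
|Γ| = 71.3/172 = 0.415
VSWR = (1 + |Γ|)/(1 − |Γ|) = 1.41/0.585

VSWR ≈ 2.42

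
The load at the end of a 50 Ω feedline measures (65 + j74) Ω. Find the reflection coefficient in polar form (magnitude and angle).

Γ = (Z_L − Z_0)/(Z_L + Z_0) = (15 + j74)/(115 + j74)
|Γ| = 75.5/137 = 0.552

Γ ≈ 0.552 ∠ 45.8°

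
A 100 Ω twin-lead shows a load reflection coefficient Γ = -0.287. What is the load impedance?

Z_L ≈ 55.4 Ω

Z_L = Z_0·(1 + Γ)/(1 − Γ) = 100·(0.713)/(1.29)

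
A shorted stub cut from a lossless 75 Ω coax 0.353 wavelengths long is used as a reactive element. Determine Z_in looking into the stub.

Z_in ≈ −j99.2 Ω

βl = 2π × 0.353 = 127°
tan(βl) = -1.32
For a shorted stub, Z_in = jZ_0·tan(βl)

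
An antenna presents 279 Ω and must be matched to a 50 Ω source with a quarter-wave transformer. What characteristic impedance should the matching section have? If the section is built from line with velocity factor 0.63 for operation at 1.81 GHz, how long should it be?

Z_qwt ≈ 118 Ω; length ≈ 2.61 cm

Z_qwt = √(Z_0·R_L) = √(50 × 279) = √13950
λ = 0.63·c/f = 0.104 m, so l = λ/4 = 0.0261 m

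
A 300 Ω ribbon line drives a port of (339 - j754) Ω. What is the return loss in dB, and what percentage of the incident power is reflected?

RL ≈ 2.34 dB; 58.4% of incident power reflected

Γ = (39 − j754)/(639 − j754), |Γ| = 0.764
RL = −20·log₁₀(0.764) = 2.34 dB
P_refl/P_inc = |Γ|² = 0.584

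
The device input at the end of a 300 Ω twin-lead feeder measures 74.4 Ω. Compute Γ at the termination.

Γ = -0.603

Γ = (Z_L − Z_0)/(Z_L + Z_0) = (74.4 − 300)/(74.4 + 300) = -225.6/374.4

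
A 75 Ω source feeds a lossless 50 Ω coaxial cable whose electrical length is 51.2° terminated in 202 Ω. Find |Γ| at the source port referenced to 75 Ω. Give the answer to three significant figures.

tan(βl) = 1.24
Z_in = Z_0·(Z_L + jZ_0·tanβl)/(Z_0 + jZ_L·tanβl) = 19.6 − j36.3 Ω
Γ_s = (Z_in − Z_s)/(Z_in + Z_s) = (-55.4 − j36.3)/(94.6 − j36.3), |Γ_s| = 0.654

|Γ| ≈ 0.654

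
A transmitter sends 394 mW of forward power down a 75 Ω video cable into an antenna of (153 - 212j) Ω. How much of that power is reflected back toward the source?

|Γ| = |(78 − j212)/(228 − j212)| = 0.726
|Γ|² = 0.526
P_refl = |Γ|²·P_inc = 207 mW, P_del = (1 − |Γ|²)·P_inc = 187 mW

P_reflected ≈ 207 mW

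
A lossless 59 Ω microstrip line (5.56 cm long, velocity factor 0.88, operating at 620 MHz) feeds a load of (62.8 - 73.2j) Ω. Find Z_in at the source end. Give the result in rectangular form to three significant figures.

Z_in ≈ 20 − j14.1 Ω

λ = v/f = 0.88·c / 620 MHz = 0.426 m
βl = 2π·l/λ = 2π × 0.131 = 47°
tan(βl) = tan(47°) = 1.07
Z_in = Z_0·(Z_L + jZ_0·tanβl)/(Z_0 + jZ_L·tanβl)
     = 59·(62.8 − j9.91)/(138 + j67.4)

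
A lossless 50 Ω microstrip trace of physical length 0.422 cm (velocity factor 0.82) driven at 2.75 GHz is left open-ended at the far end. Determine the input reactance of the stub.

λ = v/f = 0.82·c / 2.75 GHz = 0.0895 m
βl = 2π·l/λ = 2π × 0.0472 = 17°
tan(βl) = 0.305
For an open-ended stub, Z_in = −jZ_0·cot(βl) = −jZ_0/tan(βl)

X_in ≈ -164 Ω (capacitive)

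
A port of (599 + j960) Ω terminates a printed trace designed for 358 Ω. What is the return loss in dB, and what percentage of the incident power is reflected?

Γ = (241 + j960)/(957 + j960), |Γ| = 0.73
RL = −20·log₁₀(0.73) = 2.73 dB
P_refl/P_inc = |Γ|² = 0.533

RL ≈ 2.73 dB; 53.3% of incident power reflected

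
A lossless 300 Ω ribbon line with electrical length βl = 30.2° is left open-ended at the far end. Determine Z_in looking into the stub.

tan(βl) = 0.582
For an open-ended stub, Z_in = −jZ_0·cot(βl) = −jZ_0/tan(βl)

Z_in ≈ −j515 Ω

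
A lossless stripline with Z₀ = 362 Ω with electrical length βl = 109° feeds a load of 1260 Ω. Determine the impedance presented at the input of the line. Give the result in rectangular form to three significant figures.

Z_in ≈ 115 + j113 Ω

tan(βl) = tan(109°) = -2.9
Z_in = Z_0·(Z_L + jZ_0·tanβl)/(Z_0 + jZ_L·tanβl)
     = 362·(1260 − j1050)/(362 − j3660)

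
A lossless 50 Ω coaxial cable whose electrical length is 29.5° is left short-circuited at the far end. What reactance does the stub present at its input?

tan(βl) = 0.566
For a short-circuited stub, Z_in = jZ_0·tan(βl)

X_in ≈ 28.3 Ω (inductive)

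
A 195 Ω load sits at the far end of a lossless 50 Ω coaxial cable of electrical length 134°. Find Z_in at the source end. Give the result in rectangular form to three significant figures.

tan(βl) = tan(134°) = -1.04
Z_in = Z_0·(Z_L + jZ_0·tanβl)/(Z_0 + jZ_L·tanβl)
     = 50·(195 − j51.8)/(50 − j202)

Z_in ≈ 23.3 + j42.5 Ω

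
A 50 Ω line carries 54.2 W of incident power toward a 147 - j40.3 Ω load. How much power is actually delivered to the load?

P_delivered ≈ 39.4 W

|Γ| = |(97 − j40.3)/(197 − j40.3)| = 0.522
|Γ|² = 0.273
P_refl = |Γ|²·P_inc = 14.8 W, P_del = (1 − |Γ|²)·P_inc = 39.4 W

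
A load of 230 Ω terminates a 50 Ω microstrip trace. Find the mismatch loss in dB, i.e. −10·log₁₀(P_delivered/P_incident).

Γ = (230 − 50)/(230 + 50) = 0.643
|Γ|² = 0.413, so P_del/P_inc = 1 − |Γ|² = 0.587
ML = −10·log₁₀(1 − |Γ|²)

mismatch loss ≈ 2.32 dB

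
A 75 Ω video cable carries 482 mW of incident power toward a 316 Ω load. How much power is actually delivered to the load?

P_delivered ≈ 299 mW

Γ = (316 − 75)/(316 + 75) = 0.616
|Γ|² = 0.38
P_refl = |Γ|²·P_inc = 183 mW, P_del = (1 − |Γ|²)·P_inc = 299 mW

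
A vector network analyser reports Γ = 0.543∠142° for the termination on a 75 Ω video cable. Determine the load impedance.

Z_L = Z_0·(1 + Γ)/(1 − Γ) = 75·(0.572 + j0.334)/(1.43 − j0.334)

Z_L ≈ 24.6 + j23.3 Ω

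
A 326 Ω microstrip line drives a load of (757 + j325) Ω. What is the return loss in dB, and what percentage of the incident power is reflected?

Γ = (431 + j325)/(1083 + j325), |Γ| = 0.477
RL = −20·log₁₀(0.477) = 6.42 dB
P_refl/P_inc = |Γ|² = 0.228

RL ≈ 6.42 dB; 22.8% of incident power reflected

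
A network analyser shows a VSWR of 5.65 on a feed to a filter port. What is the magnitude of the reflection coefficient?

|Γ| = (S − 1)/(S + 1) = (5.65 − 1)/(5.65 + 1) = 4.65/6.65

|Γ| ≈ 0.699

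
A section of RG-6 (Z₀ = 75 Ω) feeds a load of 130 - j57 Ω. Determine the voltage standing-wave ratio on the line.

VSWR ≈ 2.19

Γ = (Z_L − Z_0)/(Z_L + Z_0) = (55 − j57)/(205 − j57)
|Γ| = 79.2/213 = 0.372
VSWR = (1 + |Γ|)/(1 − |Γ|) = 1.37/0.628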